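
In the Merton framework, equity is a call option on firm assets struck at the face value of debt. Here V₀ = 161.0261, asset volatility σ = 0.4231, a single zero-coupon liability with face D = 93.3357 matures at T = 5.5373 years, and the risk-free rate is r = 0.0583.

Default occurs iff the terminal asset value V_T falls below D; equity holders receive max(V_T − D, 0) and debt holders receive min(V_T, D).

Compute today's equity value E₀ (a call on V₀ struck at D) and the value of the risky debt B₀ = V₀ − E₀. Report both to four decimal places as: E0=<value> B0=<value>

d₁ = [ln(V₀/D) + (r + σ²/2)T] / (σ√T)
   = [ln(161.0261/93.3357) + (0.0583 + 0.5·0.4231²)·5.5373] / (0.4231·√5.5373)
   = [0.545364 + 0.818451] / 0.995616 = 1.369819
d₂ = d₁ − σ√T = 1.369819 − 0.995616 = 0.374203
N(d₁) = 0.914628,  N(d₂) = 0.645873,  e^(−rT) = 0.724101
E₀ = V₀·N(d₁) − D·e^(−rT)·N(d₂)
   = 161.0261·0.914628 − 93.3357·0.724101·0.645873 = 103.628036
B₀ = V₀ − E₀ = 161.0261 − 103.628036 = 57.398064

E0=103.6280 B0=57.3981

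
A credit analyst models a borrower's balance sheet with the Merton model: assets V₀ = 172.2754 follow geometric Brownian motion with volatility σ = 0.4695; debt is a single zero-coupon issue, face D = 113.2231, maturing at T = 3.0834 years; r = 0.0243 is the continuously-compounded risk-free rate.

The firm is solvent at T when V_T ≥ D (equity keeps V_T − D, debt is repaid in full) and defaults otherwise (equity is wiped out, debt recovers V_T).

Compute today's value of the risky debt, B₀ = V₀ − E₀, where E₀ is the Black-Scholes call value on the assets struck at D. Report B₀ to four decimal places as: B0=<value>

B0=87.1753

d₁ = [ln(V₀/D) + (r + σ²/2)T] / (σ√T)
   = [ln(172.2754/113.2231) + (0.0243 + 0.5·0.4695²)·3.0834] / (0.4695·√3.0834)
   = [0.419734 + 0.414764] / 0.824424 = 1.012220
d₂ = d₁ − σ√T = 1.012220 − 0.824424 = 0.187796
N(d₁) = 0.844284,  N(d₂) = 0.574482,  e^(−rT) = 0.927812
E₀ = V₀·N(d₁) − D·e^(−rT)·N(d₂)
   = 172.2754·0.844284 − 113.2231·0.927812·0.574482 = 85.100148
B₀ = V₀ − E₀ = 172.2754 − 85.100148 = 87.175252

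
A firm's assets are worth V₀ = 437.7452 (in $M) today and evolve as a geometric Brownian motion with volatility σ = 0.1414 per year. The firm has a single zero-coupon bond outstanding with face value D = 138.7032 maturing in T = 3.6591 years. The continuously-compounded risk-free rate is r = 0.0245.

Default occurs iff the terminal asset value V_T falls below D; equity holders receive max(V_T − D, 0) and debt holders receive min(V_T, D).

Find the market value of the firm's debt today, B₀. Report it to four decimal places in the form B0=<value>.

B0=126.8098

d₁ = [ln(V₀/D) + (r + σ²/2)T] / (σ√T)
   = [ln(437.7452/138.7032) + (0.0245 + 0.5·0.1414²)·3.6591] / (0.1414·√3.6591)
   = [1.149301 + 0.126228] / 0.270481 = 4.715781
d₂ = d₁ − σ√T = 4.715781 − 0.270481 = 4.445300
N(d₁) = 0.999999,  N(d₂) = 0.999996,  e^(−rT) = 0.914253
E₀ = V₀·N(d₁) − D·e^(−rT)·N(d₂)
   = 437.7452·0.999999 − 138.7032·0.914253·0.999996 = 310.935414
B₀ = V₀ − E₀ = 437.7452 − 310.935414 = 126.809786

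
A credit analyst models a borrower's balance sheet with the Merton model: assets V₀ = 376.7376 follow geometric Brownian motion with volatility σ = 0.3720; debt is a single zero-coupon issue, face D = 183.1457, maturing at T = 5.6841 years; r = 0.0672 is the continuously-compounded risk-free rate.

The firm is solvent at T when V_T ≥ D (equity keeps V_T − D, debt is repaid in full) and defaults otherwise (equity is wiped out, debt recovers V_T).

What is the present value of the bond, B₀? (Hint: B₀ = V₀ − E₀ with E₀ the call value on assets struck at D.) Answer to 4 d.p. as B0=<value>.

B0=115.7767

d₁ = [ln(V₀/D) + (r + σ²/2)T] / (σ√T)
   = [ln(376.7376/183.1457) + (0.0672 + 0.5·0.3720²)·5.6841] / (0.3720·√5.6841)
   = [0.721267 + 0.775266] / 0.886898 = 1.687378
d₂ = d₁ − σ√T = 1.687378 − 0.886898 = 0.800480
N(d₁) = 0.954235,  N(d₂) = 0.788284,  e^(−rT) = 0.682514
E₀ = V₀·N(d₁) − D·e^(−rT)·N(d₂)
   = 376.7376·0.954235 − 183.1457·0.682514·0.788284 = 260.960949
B₀ = V₀ − E₀ = 376.7376 − 260.960949 = 115.776651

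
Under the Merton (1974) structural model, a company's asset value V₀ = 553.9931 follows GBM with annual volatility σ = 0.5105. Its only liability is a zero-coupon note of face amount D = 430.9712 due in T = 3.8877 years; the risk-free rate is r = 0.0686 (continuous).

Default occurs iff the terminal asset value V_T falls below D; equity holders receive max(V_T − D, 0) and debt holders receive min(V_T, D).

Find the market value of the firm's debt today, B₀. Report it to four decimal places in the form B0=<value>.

B0=252.0501

d₁ = [ln(V₀/D) + (r + σ²/2)T] / (σ√T)
   = [ln(553.9931/430.9712) + (0.0686 + 0.5·0.5105²)·3.8877] / (0.5105·√3.8877)
   = [0.251111 + 0.773283] / 1.006566 = 1.017712
d₂ = d₁ − σ√T = 1.017712 − 1.006566 = 0.011147
N(d₁) = 0.845593,  N(d₂) = 0.504447,  e^(−rT) = 0.765906
E₀ = V₀·N(d₁) − D·e^(−rT)·N(d₂)
   = 553.9931·0.845593 − 430.9712·0.765906·0.504447 = 301.943040
B₀ = V₀ − E₀ = 553.9931 − 301.943040 = 252.050060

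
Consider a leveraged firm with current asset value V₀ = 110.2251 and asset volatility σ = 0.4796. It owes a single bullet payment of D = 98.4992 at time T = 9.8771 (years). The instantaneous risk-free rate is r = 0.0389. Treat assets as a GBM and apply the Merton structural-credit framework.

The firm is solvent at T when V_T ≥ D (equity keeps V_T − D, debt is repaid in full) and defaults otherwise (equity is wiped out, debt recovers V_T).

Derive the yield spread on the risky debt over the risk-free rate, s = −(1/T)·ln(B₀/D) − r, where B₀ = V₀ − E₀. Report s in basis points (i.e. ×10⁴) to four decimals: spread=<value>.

d₁ = [ln(V₀/D) + (r + σ²/2)T] / (σ√T)
   = [ln(110.2251/98.4992) + (0.0389 + 0.5·0.4796²)·9.8771] / (0.4796·√9.8771)
   = [0.112476 + 1.520165] / 1.507280 = 1.083171
d₂ = d₁ − σ√T = 1.083171 − 1.507280 = -0.424109
N(d₁) = 0.860634,  N(d₂) = 0.335743,  e^(−rT) = 0.680982
E₀ = V₀·N(d₁) − D·e^(−rT)·N(d₂)
   = 110.2251·0.860634 − 98.4992·0.680982·0.335743 = 72.343062
B₀ = V₀ − E₀ = 110.2251 − 72.343062 = 37.882038
spread = −(1/T)·ln(B₀/D) − r = −(1/9.8771)·ln(37.882038/98.4992) − 0.0389 = 0.05784615
in basis points: 0.05784615 × 10⁴ = 578.4615 bp

spread=578.4615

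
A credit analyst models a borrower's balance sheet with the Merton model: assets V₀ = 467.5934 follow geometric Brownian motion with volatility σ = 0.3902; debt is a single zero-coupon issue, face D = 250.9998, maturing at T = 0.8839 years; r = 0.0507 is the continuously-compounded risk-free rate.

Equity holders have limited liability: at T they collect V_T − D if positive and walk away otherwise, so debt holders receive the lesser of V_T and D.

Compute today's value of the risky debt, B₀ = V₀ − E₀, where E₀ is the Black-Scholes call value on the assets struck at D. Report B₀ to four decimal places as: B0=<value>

B0=238.3452

d₁ = [ln(V₀/D) + (r + σ²/2)T] / (σ√T)
   = [ln(467.5934/250.9998) + (0.0507 + 0.5·0.3902²)·0.8839] / (0.3902·√0.8839)
   = [0.622147 + 0.112103] / 0.366850 = 2.001499
d₂ = d₁ − σ√T = 2.001499 − 0.366850 = 1.634648
N(d₁) = 0.977331,  N(d₂) = 0.948939,  e^(−rT) = 0.956176
E₀ = V₀·N(d₁) − D·e^(−rT)·N(d₂)
   = 467.5934·0.977331 − 250.9998·0.956176·0.948939 = 229.248216
B₀ = V₀ − E₀ = 467.5934 − 229.248216 = 238.345184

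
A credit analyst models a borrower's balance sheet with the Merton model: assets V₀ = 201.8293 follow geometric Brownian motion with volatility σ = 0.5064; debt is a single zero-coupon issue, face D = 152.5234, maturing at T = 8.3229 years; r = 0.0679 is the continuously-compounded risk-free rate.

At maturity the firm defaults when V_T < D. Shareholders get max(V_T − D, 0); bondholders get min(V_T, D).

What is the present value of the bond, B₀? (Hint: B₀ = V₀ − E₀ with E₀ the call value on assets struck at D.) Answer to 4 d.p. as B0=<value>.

d₁ = [ln(V₀/D) + (r + σ²/2)T] / (σ√T)
   = [ln(201.8293/152.5234) + (0.0679 + 0.5·0.5064²)·8.3229] / (0.5064·√8.3229)
   = [0.280104 + 1.632291] / 1.460935 = 1.309021
d₂ = d₁ − σ√T = 1.309021 − 1.460935 = -0.151914
N(d₁) = 0.904736,  N(d₂) = 0.439627,  e^(−rT) = 0.568289
E₀ = V₀·N(d₁) − D·e^(−rT)·N(d₂)
   = 201.8293·0.904736 − 152.5234·0.568289·0.439627 = 144.496571
B₀ = V₀ − E₀ = 201.8293 − 144.496571 = 57.332729

B0=57.3327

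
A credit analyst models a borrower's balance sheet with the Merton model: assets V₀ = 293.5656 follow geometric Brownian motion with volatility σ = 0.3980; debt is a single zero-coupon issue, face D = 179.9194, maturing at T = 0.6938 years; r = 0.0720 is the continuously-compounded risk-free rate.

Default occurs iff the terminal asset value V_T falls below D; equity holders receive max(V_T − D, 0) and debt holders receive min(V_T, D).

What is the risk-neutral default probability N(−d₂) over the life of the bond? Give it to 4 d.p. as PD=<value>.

d₁ = [ln(V₀/D) + (r + σ²/2)T] / (σ√T)
   = [ln(293.5656/179.9194) + (0.0720 + 0.5·0.3980²)·0.6938] / (0.3980·√0.6938)
   = [0.489592 + 0.104904] / 0.331513 = 1.793283
d₂ = d₁ − σ√T = 1.793283 − 0.331513 = 1.461770
risk-neutral PD = N(−d₂) = N(-1.461770) = 0.071902

PD=0.0719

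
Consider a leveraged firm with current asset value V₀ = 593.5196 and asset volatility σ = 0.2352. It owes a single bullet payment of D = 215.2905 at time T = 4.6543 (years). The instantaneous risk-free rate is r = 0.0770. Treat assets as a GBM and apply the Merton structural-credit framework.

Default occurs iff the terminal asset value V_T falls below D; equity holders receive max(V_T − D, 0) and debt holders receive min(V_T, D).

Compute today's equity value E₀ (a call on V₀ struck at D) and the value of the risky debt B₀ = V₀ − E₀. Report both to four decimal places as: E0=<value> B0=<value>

d₁ = [ln(V₀/D) + (r + σ²/2)T] / (σ√T)
   = [ln(593.5196/215.2905) + (0.0770 + 0.5·0.2352²)·4.6543] / (0.2352·√4.6543)
   = [1.014082 + 0.487117] / 0.507416 = 2.958514
d₂ = d₁ − σ√T = 2.958514 − 0.507416 = 2.451098
N(d₁) = 0.998454,  N(d₂) = 0.992879,  e^(−rT) = 0.698807
E₀ = V₀·N(d₁) − D·e^(−rT)·N(d₂)
   = 593.5196·0.998454 − 215.2905·0.698807·0.992879 = 443.227131
B₀ = V₀ − E₀ = 593.5196 − 443.227131 = 150.292469

E0=443.2271 B0=150.2925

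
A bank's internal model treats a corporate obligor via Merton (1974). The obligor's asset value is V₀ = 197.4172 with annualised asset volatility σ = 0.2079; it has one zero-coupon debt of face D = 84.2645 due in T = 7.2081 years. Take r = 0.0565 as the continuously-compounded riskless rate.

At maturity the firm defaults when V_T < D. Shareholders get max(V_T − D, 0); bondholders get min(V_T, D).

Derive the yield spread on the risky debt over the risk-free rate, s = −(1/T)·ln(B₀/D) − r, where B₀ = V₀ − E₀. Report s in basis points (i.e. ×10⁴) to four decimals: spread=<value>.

spread=5.8899

d₁ = [ln(V₀/D) + (r + σ²/2)T] / (σ√T)
   = [ln(197.4172/84.2645) + (0.0565 + 0.5·0.2079²)·7.2081] / (0.2079·√7.2081)
   = [0.851359 + 0.563033] / 0.558168 = 2.533990
d₂ = d₁ − σ√T = 2.533990 − 0.558168 = 1.975822
N(d₁) = 0.994361,  N(d₂) = 0.975913,  e^(−rT) = 0.665473
E₀ = V₀·N(d₁) − D·e^(−rT)·N(d₂)
   = 197.4172·0.994361 − 84.2645·0.665473·0.975913 = 141.579041
B₀ = V₀ − E₀ = 197.4172 − 141.579041 = 55.838159
spread = −(1/T)·ln(B₀/D) − r = −(1/7.2081)·ln(55.838159/84.2645) − 0.0565 = 0.00058899
in basis points: 0.00058899 × 10⁴ = 5.8899 bp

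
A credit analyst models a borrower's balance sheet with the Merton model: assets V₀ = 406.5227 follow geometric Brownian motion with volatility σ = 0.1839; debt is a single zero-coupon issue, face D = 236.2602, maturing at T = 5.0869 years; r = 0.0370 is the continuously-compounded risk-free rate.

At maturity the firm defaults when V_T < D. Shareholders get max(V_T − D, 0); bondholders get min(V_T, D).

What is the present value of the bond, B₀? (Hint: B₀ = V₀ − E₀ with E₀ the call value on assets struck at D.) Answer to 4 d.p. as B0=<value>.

d₁ = [ln(V₀/D) + (r + σ²/2)T] / (σ√T)
   = [ln(406.5227/236.2602) + (0.0370 + 0.5·0.1839²)·5.0869] / (0.1839·√5.0869)
   = [0.542706 + 0.274233] / 0.414771 = 1.969614
d₂ = d₁ − σ√T = 1.969614 − 0.414771 = 1.554843
N(d₁) = 0.975559,  N(d₂) = 0.940008,  e^(−rT) = 0.828436
E₀ = V₀·N(d₁) − D·e^(−rT)·N(d₂)
   = 406.5227·0.975559 − 236.2602·0.828436·0.940008 = 212.602192
B₀ = V₀ − E₀ = 406.5227 − 212.602192 = 193.920508

B0=193.9205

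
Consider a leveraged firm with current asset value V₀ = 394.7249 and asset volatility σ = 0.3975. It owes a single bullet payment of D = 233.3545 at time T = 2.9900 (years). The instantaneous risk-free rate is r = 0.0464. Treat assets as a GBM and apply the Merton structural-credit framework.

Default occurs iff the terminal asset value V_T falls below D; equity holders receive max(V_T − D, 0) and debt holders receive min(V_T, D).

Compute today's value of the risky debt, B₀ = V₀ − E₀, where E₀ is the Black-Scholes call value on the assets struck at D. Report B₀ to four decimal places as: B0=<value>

B0=186.4782

d₁ = [ln(V₀/D) + (r + σ²/2)T] / (σ√T)
   = [ln(394.7249/233.3545) + (0.0464 + 0.5·0.3975²)·2.9900] / (0.3975·√2.9900)
   = [0.525630 + 0.374955] / 0.687342 = 1.310244
d₂ = d₁ − σ√T = 1.310244 − 0.687342 = 0.622903
N(d₁) = 0.904943,  N(d₂) = 0.733326,  e^(−rT) = 0.870458
E₀ = V₀·N(d₁) − D·e^(−rT)·N(d₂)
   = 394.7249·0.904943 − 233.3545·0.870458·0.733326 = 208.246727
B₀ = V₀ − E₀ = 394.7249 − 208.246727 = 186.478173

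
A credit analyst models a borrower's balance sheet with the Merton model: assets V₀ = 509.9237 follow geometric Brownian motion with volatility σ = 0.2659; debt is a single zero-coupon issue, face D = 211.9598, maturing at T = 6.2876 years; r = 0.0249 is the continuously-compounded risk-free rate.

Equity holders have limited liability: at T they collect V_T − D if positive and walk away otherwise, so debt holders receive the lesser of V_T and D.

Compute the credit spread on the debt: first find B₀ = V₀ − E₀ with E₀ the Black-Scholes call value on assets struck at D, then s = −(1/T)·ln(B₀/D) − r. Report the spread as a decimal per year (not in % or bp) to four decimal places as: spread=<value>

spread=0.0045

d₁ = [ln(V₀/D) + (r + σ²/2)T] / (σ√T)
   = [ln(509.9237/211.9598) + (0.0249 + 0.5·0.2659²)·6.2876] / (0.2659·√6.2876)
   = [0.877864 + 0.378837] / 0.666747 = 1.884826
d₂ = d₁ − σ√T = 1.884826 − 0.666747 = 1.218079
N(d₁) = 0.970273,  N(d₂) = 0.888403,  e^(−rT) = 0.855079
E₀ = V₀·N(d₁) − D·e^(−rT)·N(d₂)
   = 509.9237·0.970273 − 211.9598·0.855079·0.888403 = 333.749052
B₀ = V₀ − E₀ = 509.9237 − 333.749052 = 176.174648
spread = −(1/T)·ln(B₀/D) − r = −(1/6.2876)·ln(176.174648/211.9598) − 0.0249 = 0.00451040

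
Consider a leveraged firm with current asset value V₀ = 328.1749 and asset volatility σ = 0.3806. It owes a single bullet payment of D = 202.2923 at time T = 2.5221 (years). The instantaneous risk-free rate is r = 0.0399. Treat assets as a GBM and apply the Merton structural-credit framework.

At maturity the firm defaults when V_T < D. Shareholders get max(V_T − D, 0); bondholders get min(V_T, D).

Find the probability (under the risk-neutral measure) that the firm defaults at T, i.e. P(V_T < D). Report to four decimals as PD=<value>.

PD=0.2531

d₁ = [ln(V₀/D) + (r + σ²/2)T] / (σ√T)
   = [ln(328.1749/202.2923) + (0.0399 + 0.5·0.3806²)·2.5221] / (0.3806·√2.5221)
   = [0.483833 + 0.283303] / 0.604435 = 1.269178
d₂ = d₁ − σ√T = 1.269178 − 0.604435 = 0.664742
risk-neutral PD = N(−d₂) = N(-0.664742) = 0.253108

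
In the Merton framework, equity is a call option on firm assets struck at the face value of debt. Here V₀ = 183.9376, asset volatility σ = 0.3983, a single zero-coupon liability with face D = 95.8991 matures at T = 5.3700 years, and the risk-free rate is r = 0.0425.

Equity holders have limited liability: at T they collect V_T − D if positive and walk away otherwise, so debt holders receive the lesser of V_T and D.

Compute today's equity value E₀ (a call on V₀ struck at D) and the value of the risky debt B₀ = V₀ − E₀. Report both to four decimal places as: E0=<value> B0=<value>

E0=116.9278 B0=67.0098

d₁ = [ln(V₀/D) + (r + σ²/2)T] / (σ√T)
   = [ln(183.9376/95.8991) + (0.0425 + 0.5·0.3983²)·5.3700] / (0.3983·√5.3700)
   = [0.651300 + 0.654181] / 0.922991 = 1.414403
d₂ = d₁ − σ√T = 1.414403 − 0.922991 = 0.491412
N(d₁) = 0.921378,  N(d₂) = 0.688432,  e^(−rT) = 0.795945
E₀ = V₀·N(d₁) − D·e^(−rT)·N(d₂)
   = 183.9376·0.921378 − 95.8991·0.795945·0.688432 = 116.927751
B₀ = V₀ − E₀ = 183.9376 − 116.927751 = 67.009849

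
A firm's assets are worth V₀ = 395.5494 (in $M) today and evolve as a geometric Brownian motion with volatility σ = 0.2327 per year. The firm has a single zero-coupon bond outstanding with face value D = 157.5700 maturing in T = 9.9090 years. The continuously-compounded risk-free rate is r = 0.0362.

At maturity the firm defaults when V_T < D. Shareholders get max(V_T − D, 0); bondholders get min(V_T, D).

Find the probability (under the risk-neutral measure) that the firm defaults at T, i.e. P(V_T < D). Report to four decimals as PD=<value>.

PD=0.0838

d₁ = [ln(V₀/D) + (r + σ²/2)T] / (σ√T)
   = [ln(395.5494/157.5700) + (0.0362 + 0.5·0.2327²)·9.9090] / (0.2327·√9.9090)
   = [0.920406 + 0.626988] / 0.732506 = 2.112466
d₂ = d₁ − σ√T = 2.112466 − 0.732506 = 1.379960
risk-neutral PD = N(−d₂) = N(-1.379960) = 0.083800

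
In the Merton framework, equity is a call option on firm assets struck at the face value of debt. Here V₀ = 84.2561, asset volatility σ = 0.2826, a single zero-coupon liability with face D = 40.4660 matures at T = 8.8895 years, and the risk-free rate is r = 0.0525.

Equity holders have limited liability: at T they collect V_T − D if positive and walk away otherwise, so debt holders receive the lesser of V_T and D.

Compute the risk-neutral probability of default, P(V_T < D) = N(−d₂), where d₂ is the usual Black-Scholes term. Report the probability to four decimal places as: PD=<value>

PD=0.1579

d₁ = [ln(V₀/D) + (r + σ²/2)T] / (σ√T)
   = [ln(84.2561/40.4660) + (0.0525 + 0.5·0.2826²)·8.8895] / (0.2826·√8.8895)
   = [0.733399 + 0.821669] / 0.842579 = 1.845604
d₂ = d₁ − σ√T = 1.845604 − 0.842579 = 1.003024
risk-neutral PD = N(−d₂) = N(-1.003024) = 0.157925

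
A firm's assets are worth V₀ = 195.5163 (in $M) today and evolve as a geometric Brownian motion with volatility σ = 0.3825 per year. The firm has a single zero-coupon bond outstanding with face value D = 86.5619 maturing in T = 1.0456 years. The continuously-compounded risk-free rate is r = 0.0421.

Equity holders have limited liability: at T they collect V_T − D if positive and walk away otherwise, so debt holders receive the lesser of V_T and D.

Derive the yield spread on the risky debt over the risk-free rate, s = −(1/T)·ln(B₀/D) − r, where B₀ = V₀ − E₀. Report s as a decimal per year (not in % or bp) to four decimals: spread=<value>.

d₁ = [ln(V₀/D) + (r + σ²/2)T] / (σ√T)
   = [ln(195.5163/86.5619) + (0.0421 + 0.5·0.3825²)·1.0456] / (0.3825·√1.0456)
   = [0.814784 + 0.120509] / 0.391124 = 2.391296
d₂ = d₁ − σ√T = 2.391296 − 0.391124 = 2.000172
N(d₁) = 0.991605,  N(d₂) = 0.977259,  e^(−rT) = 0.956935
E₀ = V₀·N(d₁) − D·e^(−rT)·N(d₂)
   = 195.5163·0.991605 − 86.5619·0.956935·0.977259 = 112.924638
B₀ = V₀ − E₀ = 195.5163 − 112.924638 = 82.591662
spread = −(1/T)·ln(B₀/D) − r = −(1/1.0456)·ln(82.591662/86.5619) − 0.0421 = 0.00280344

spread=0.0028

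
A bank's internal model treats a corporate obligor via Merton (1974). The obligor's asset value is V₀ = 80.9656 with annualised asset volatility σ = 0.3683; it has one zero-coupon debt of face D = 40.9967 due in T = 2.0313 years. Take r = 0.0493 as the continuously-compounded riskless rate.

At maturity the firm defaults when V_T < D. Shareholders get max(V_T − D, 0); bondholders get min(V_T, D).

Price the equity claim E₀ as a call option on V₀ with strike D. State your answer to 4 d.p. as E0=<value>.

E0=44.7221

d₁ = [ln(V₀/D) + (r + σ²/2)T] / (σ√T)
   = [ln(80.9656/40.9967) + (0.0493 + 0.5·0.3683²)·2.0313] / (0.3683·√2.0313)
   = [0.680533 + 0.237911] / 0.524915 = 1.749701
d₂ = d₁ − σ√T = 1.749701 − 0.524915 = 1.224786
N(d₁) = 0.959915,  N(d₂) = 0.889672,  e^(−rT) = 0.904708
E₀ = V₀·N(d₁) − D·e^(−rT)·N(d₂)
   = 80.9656·0.959915 − 40.9967·0.904708·0.889672 = 44.722122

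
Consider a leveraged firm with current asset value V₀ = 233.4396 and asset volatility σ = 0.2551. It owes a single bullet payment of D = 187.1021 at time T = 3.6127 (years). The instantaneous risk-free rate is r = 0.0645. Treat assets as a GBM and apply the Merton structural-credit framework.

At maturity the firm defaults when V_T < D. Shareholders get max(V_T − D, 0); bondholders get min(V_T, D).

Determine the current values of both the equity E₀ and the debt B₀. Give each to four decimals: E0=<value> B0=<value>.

E0=93.5369 B0=139.9027

d₁ = [ln(V₀/D) + (r + σ²/2)T] / (σ√T)
   = [ln(233.4396/187.1021) + (0.0645 + 0.5·0.2551²)·3.6127] / (0.2551·√3.6127)
   = [0.221269 + 0.350569] / 0.484871 = 1.179361
d₂ = d₁ − σ√T = 1.179361 − 0.484871 = 0.694490
N(d₁) = 0.880873,  N(d₂) = 0.756312,  e^(−rT) = 0.792138
E₀ = V₀·N(d₁) − D·e^(−rT)·N(d₂)
   = 233.4396·0.880873 − 187.1021·0.792138·0.756312 = 93.536946
B₀ = V₀ − E₀ = 233.4396 − 93.536946 = 139.902654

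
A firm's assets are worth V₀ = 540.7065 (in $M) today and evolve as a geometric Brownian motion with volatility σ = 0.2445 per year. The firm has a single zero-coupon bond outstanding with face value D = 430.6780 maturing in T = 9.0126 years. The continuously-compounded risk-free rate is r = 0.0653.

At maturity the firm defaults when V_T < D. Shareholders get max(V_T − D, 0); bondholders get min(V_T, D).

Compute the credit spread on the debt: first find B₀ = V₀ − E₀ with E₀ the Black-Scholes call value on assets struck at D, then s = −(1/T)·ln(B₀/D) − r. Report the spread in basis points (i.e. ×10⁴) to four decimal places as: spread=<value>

d₁ = [ln(V₀/D) + (r + σ²/2)T] / (σ√T)
   = [ln(540.7065/430.6780) + (0.0653 + 0.5·0.2445²)·9.0126] / (0.2445·√9.0126)
   = [0.227516 + 0.857911] / 0.734013 = 1.478756
d₂ = d₁ − σ√T = 1.478756 − 0.734013 = 0.744743
N(d₁) = 0.930397,  N(d₂) = 0.771786,  e^(−rT) = 0.555147
E₀ = V₀·N(d₁) − D·e^(−rT)·N(d₂)
   = 540.7065·0.930397 − 430.6780·0.555147·0.771786 = 318.545818
B₀ = V₀ − E₀ = 540.7065 − 318.545818 = 222.160682
spread = −(1/T)·ln(B₀/D) − r = −(1/9.0126)·ln(222.160682/430.6780) − 0.0653 = 0.00814826
in basis points: 0.00814826 × 10⁴ = 81.4826 bp

spread=81.4826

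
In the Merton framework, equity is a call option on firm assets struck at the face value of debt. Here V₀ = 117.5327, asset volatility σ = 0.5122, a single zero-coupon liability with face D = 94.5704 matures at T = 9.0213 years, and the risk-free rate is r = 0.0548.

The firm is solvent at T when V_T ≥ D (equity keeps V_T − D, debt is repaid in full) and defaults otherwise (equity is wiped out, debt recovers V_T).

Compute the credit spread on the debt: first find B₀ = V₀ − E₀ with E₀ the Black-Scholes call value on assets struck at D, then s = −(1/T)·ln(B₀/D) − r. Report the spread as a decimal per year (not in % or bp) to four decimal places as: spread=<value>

d₁ = [ln(V₀/D) + (r + σ²/2)T] / (σ√T)
   = [ln(117.5327/94.5704) + (0.0548 + 0.5·0.5122²)·9.0213] / (0.5122·√9.0213)
   = [0.217372 + 1.677731] / 1.538417 = 1.231852
d₂ = d₁ − σ√T = 1.231852 − 1.538417 = -0.306565
N(d₁) = 0.890998,  N(d₂) = 0.379587,  e^(−rT) = 0.609957
E₀ = V₀·N(d₁) − D·e^(−rT)·N(d₂)
   = 117.5327·0.890998 − 94.5704·0.609957·0.379587 = 82.825329
B₀ = V₀ − E₀ = 117.5327 − 82.825329 = 34.707371
spread = −(1/T)·ln(B₀/D) − r = −(1/9.0213)·ln(34.707371/94.5704) − 0.0548 = 0.05631397

spread=0.0563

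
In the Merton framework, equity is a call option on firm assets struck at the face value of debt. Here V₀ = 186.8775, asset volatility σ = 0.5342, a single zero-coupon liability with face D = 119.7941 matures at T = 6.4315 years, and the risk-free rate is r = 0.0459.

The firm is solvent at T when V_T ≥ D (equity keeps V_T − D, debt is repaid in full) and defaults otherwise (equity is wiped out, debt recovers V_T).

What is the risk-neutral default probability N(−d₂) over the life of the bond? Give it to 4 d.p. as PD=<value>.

d₁ = [ln(V₀/D) + (r + σ²/2)T] / (σ√T)
   = [ln(186.8775/119.7941) + (0.0459 + 0.5·0.5342²)·6.4315] / (0.5342·√6.4315)
   = [0.444679 + 1.212883] / 1.354753 = 1.223516
d₂ = d₁ − σ√T = 1.223516 − 1.354753 = -0.131236
risk-neutral PD = N(−d₂) = N(0.131236) = 0.552206

PD=0.5522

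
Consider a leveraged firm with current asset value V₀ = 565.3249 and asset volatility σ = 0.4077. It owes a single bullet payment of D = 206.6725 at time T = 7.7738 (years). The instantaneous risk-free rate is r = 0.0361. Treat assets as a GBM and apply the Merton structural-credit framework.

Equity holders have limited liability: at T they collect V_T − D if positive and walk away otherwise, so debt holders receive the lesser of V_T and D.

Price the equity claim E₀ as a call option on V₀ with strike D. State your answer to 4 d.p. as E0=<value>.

E0=428.7727

d₁ = [ln(V₀/D) + (r + σ²/2)T] / (σ√T)
   = [ln(565.3249/206.6725) + (0.0361 + 0.5·0.4077²)·7.7738] / (0.4077·√7.7738)
   = [1.006265 + 0.926712] / 1.136730 = 1.700471
d₂ = d₁ − σ√T = 1.700471 − 1.136730 = 0.563741
N(d₁) = 0.955479,  N(d₂) = 0.713535,  e^(−rT) = 0.755305
E₀ = V₀·N(d₁) − D·e^(−rT)·N(d₂)
   = 565.3249·0.955479 − 206.6725·0.755305·0.713535 = 428.772704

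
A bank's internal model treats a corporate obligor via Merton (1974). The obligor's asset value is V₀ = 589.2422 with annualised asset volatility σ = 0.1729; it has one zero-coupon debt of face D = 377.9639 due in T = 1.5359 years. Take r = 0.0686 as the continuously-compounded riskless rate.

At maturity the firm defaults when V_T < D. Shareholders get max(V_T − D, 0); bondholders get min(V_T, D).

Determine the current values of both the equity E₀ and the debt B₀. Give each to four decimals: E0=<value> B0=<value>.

d₁ = [ln(V₀/D) + (r + σ²/2)T] / (σ√T)
   = [ln(589.2422/377.9639) + (0.0686 + 0.5·0.1729²)·1.5359] / (0.1729·√1.5359)
   = [0.444039 + 0.128320] / 0.214277 = 2.671111
d₂ = d₁ − σ√T = 2.671111 − 0.214277 = 2.456833
N(d₁) = 0.996220,  N(d₂) = 0.992992,  e^(−rT) = 0.899998
E₀ = V₀·N(d₁) − D·e^(−rT)·N(d₂)
   = 589.2422·0.996220 − 377.9639·0.899998·0.992992 = 249.232110
B₀ = V₀ − E₀ = 589.2422 − 249.232110 = 340.010090

E0=249.2321 B0=340.0101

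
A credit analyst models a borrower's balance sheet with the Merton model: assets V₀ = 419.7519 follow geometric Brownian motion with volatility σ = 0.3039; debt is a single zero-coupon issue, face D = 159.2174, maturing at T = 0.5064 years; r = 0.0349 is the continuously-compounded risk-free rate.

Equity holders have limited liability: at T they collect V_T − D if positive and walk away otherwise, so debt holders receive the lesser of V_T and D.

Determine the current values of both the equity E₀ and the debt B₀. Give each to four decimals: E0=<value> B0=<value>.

d₁ = [ln(V₀/D) + (r + σ²/2)T] / (σ√T)
   = [ln(419.7519/159.2174) + (0.0349 + 0.5·0.3039²)·0.5064] / (0.3039·√0.5064)
   = [0.969393 + 0.041058] / 0.216261 = 4.672375
d₂ = d₁ − σ√T = 4.672375 − 0.216261 = 4.456114
N(d₁) = 0.999999,  N(d₂) = 0.999996,  e^(−rT) = 0.982482
E₀ = V₀·N(d₁) − D·e^(−rT)·N(d₂)
   = 419.7519·0.999999 − 159.2174·0.982482·0.999996 = 263.323715
B₀ = V₀ − E₀ = 419.7519 − 263.323715 = 156.428185

E0=263.3237 B0=156.4282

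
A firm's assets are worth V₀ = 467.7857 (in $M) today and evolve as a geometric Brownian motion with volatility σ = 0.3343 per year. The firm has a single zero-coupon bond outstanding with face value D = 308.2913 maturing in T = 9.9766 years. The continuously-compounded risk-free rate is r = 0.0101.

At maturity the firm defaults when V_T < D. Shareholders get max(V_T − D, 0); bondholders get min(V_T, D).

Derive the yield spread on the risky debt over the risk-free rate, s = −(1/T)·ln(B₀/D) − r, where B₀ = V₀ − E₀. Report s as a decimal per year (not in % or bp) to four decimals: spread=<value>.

d₁ = [ln(V₀/D) + (r + σ²/2)T] / (σ√T)
   = [ln(467.7857/308.2913) + (0.0101 + 0.5·0.3343²)·9.9766] / (0.3343·√9.9766)
   = [0.416965 + 0.658239] / 1.055912 = 1.018270
d₂ = d₁ − σ√T = 1.018270 − 1.055912 = -0.037641
N(d₁) = 0.845725,  N(d₂) = 0.484987,  e^(−rT) = 0.904147
E₀ = V₀·N(d₁) − D·e^(−rT)·N(d₂)
   = 467.7857·0.845725 − 308.2913·0.904147·0.484987 = 260.432697
B₀ = V₀ − E₀ = 467.7857 − 260.432697 = 207.353003
spread = −(1/T)·ln(B₀/D) − r = −(1/9.9766)·ln(207.353003/308.2913) − 0.0101 = 0.02965527

spread=0.0297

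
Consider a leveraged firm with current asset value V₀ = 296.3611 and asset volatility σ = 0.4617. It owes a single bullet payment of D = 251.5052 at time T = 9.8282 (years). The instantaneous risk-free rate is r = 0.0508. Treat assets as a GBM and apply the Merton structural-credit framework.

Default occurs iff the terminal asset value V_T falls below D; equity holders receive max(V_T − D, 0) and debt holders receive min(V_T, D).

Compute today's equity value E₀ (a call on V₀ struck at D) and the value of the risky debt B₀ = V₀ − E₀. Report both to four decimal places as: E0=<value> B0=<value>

E0=200.8606 B0=95.5005

d₁ = [ln(V₀/D) + (r + σ²/2)T] / (σ√T)
   = [ln(296.3611/251.5052) + (0.0508 + 0.5·0.4617²)·9.8282] / (0.4617·√9.8282)
   = [0.164115 + 1.546796] / 1.447428 = 1.182036
d₂ = d₁ − σ√T = 1.182036 − 1.447428 = -0.265392
N(d₁) = 0.881404,  N(d₂) = 0.395354,  e^(−rT) = 0.606972
E₀ = V₀·N(d₁) − D·e^(−rT)·N(d₂)
   = 296.3611·0.881404 − 251.5052·0.606972·0.395354 = 200.860557
B₀ = V₀ − E₀ = 296.3611 − 200.860557 = 95.500543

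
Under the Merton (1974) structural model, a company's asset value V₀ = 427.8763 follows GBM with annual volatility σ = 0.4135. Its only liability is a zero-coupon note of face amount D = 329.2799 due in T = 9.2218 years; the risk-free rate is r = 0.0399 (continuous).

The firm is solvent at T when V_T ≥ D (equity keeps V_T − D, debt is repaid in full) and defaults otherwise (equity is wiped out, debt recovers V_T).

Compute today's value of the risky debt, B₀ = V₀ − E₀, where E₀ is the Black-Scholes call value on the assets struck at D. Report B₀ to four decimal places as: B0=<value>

d₁ = [ln(V₀/D) + (r + σ²/2)T] / (σ√T)
   = [ln(427.8763/329.2799) + (0.0399 + 0.5·0.4135²)·9.2218] / (0.4135·√9.2218)
   = [0.261926 + 1.156332] / 1.255693 = 1.129463
d₂ = d₁ − σ√T = 1.129463 − 1.255693 = -0.126230
N(d₁) = 0.870649,  N(d₂) = 0.449775,  e^(−rT) = 0.692152
E₀ = V₀·N(d₁) − D·e^(−rT)·N(d₂)
   = 427.8763·0.870649 − 329.2799·0.692152·0.449775 = 270.020947
B₀ = V₀ − E₀ = 427.8763 − 270.020947 = 157.855353

B0=157.8554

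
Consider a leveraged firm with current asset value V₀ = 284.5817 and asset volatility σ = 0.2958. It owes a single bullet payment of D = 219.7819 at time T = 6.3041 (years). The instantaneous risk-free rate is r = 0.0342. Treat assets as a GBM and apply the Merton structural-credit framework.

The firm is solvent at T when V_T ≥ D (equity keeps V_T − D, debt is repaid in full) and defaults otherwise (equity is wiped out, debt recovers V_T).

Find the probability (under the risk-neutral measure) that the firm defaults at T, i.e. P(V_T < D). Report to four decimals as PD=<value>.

PD=0.3948

d₁ = [ln(V₀/D) + (r + σ²/2)T] / (σ√T)
   = [ln(284.5817/219.7819) + (0.0342 + 0.5·0.2958²)·6.3041] / (0.2958·√6.3041)
   = [0.258385 + 0.491397] / 0.742694 = 1.009544
d₂ = d₁ − σ√T = 1.009544 − 0.742694 = 0.266850
risk-neutral PD = N(−d₂) = N(-0.266850) = 0.394792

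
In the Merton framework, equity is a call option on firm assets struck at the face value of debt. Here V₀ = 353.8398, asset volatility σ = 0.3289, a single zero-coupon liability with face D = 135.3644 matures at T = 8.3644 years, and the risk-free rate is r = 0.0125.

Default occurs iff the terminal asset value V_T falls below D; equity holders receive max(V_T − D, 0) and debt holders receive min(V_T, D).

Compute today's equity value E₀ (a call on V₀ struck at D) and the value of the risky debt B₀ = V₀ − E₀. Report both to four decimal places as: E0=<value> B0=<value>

d₁ = [ln(V₀/D) + (r + σ²/2)T] / (σ√T)
   = [ln(353.8398/135.3644) + (0.0125 + 0.5·0.3289²)·8.3644] / (0.3289·√8.3644)
   = [0.960874 + 0.556965] / 0.951221 = 1.595675
d₂ = d₁ − σ√T = 1.595675 − 0.951221 = 0.644455
N(d₁) = 0.944719,  N(d₂) = 0.740360,  e^(−rT) = 0.900725
E₀ = V₀·N(d₁) − D·e^(−rT)·N(d₂)
   = 353.8398·0.944719 − 135.3644·0.900725·0.740360 = 244.010112
B₀ = V₀ − E₀ = 353.8398 − 244.010112 = 109.829688

E0=244.0101 B0=109.8297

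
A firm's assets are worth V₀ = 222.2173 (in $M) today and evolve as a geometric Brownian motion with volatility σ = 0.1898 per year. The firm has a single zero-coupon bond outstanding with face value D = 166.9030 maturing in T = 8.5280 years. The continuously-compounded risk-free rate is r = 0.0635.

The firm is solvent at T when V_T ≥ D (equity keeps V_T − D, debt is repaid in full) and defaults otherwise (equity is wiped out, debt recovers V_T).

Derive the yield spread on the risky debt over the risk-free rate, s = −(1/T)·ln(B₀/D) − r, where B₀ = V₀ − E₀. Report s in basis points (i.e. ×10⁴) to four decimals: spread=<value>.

spread=28.7977

d₁ = [ln(V₀/D) + (r + σ²/2)T] / (σ√T)
   = [ln(222.2173/166.9030) + (0.0635 + 0.5·0.1898²)·8.5280] / (0.1898·√8.5280)
   = [0.286243 + 0.695135] / 0.554268 = 1.770583
d₂ = d₁ − σ√T = 1.770583 − 0.554268 = 1.216315
N(d₁) = 0.961685,  N(d₂) = 0.888068,  e^(−rT) = 0.581858
E₀ = V₀·N(d₁) − D·e^(−rT)·N(d₂)
   = 222.2173·0.961685 − 166.9030·0.581858·0.888068 = 127.459310
B₀ = V₀ − E₀ = 222.2173 − 127.459310 = 94.757990
spread = −(1/T)·ln(B₀/D) − r = −(1/8.5280)·ln(94.757990/166.9030) − 0.0635 = 0.00287977
in basis points: 0.00287977 × 10⁴ = 28.7977 bp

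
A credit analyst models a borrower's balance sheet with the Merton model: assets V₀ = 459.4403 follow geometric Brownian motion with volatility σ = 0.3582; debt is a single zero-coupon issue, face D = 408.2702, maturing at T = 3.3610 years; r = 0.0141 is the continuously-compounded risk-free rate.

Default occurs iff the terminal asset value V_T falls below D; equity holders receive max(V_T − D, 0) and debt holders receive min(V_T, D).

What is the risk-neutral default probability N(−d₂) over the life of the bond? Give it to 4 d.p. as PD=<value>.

PD=0.5304

d₁ = [ln(V₀/D) + (r + σ²/2)T] / (σ√T)
   = [ln(459.4403/408.2702) + (0.0141 + 0.5·0.3582²)·3.3610] / (0.3582·√3.3610)
   = [0.118080 + 0.263010] / 0.656689 = 0.580321
d₂ = d₁ − σ√T = 0.580321 − 0.656689 = -0.076369
risk-neutral PD = N(−d₂) = N(0.076369) = 0.530437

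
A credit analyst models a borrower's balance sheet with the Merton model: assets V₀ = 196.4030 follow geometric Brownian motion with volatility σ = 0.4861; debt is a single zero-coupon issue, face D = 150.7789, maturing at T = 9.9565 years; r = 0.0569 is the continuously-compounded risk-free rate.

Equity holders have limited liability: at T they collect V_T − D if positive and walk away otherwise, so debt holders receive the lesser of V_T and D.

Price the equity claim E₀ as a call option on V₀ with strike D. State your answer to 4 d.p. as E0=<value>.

d₁ = [ln(V₀/D) + (r + σ²/2)T] / (σ√T)
   = [ln(196.4030/150.7789) + (0.0569 + 0.5·0.4861²)·9.9565] / (0.4861·√9.9565)
   = [0.264354 + 1.742852] / 1.533836 = 1.308618
d₂ = d₁ − σ√T = 1.308618 − 1.533836 = -0.225218
N(d₁) = 0.904668,  N(d₂) = 0.410905,  e^(−rT) = 0.567494
E₀ = V₀·N(d₁) − D·e^(−rT)·N(d₂)
   = 196.4030·0.904668 − 150.7789·0.567494·0.410905 = 142.519993

E0=142.5200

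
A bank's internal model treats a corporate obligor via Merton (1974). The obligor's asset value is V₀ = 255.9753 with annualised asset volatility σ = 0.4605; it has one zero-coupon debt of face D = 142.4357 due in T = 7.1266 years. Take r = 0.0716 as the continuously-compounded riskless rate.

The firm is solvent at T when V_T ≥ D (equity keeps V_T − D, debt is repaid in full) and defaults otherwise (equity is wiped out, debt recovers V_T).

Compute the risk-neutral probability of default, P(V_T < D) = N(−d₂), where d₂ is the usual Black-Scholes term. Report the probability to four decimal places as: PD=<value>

d₁ = [ln(V₀/D) + (r + σ²/2)T] / (σ√T)
   = [ln(255.9753/142.4357) + (0.0716 + 0.5·0.4605²)·7.1266] / (0.4605·√7.1266)
   = [0.586190 + 1.265899] / 1.229337 = 1.506576
d₂ = d₁ − σ√T = 1.506576 − 1.229337 = 0.277239
risk-neutral PD = N(−d₂) = N(-0.277239) = 0.390798

PD=0.3908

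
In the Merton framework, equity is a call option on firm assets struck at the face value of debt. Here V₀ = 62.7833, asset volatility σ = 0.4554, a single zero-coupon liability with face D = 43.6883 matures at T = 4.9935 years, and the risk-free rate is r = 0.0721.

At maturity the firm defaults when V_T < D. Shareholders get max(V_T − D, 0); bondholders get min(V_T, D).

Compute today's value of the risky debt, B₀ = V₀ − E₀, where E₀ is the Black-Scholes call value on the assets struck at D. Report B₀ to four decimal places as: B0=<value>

d₁ = [ln(V₀/D) + (r + σ²/2)T] / (σ√T)
   = [ln(62.7833/43.6883) + (0.0721 + 0.5·0.4554²)·4.9935] / (0.4554·√4.9935)
   = [0.362609 + 0.877830] / 1.017643 = 1.218933
d₂ = d₁ − σ√T = 1.218933 − 1.017643 = 0.201290
N(d₁) = 0.888565,  N(d₂) = 0.579764,  e^(−rT) = 0.697654
E₀ = V₀·N(d₁) − D·e^(−rT)·N(d₂)
   = 62.7833·0.888565 − 43.6883·0.697654·0.579764 = 38.116233
B₀ = V₀ − E₀ = 62.7833 − 38.116233 = 24.667067

B0=24.6671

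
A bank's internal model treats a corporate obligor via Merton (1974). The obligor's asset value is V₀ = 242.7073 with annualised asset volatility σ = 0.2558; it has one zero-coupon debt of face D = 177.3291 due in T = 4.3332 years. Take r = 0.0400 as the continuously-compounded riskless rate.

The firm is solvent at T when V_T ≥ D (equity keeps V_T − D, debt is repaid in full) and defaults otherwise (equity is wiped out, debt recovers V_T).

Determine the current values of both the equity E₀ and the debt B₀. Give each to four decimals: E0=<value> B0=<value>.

d₁ = [ln(V₀/D) + (r + σ²/2)T] / (σ√T)
   = [ln(242.7073/177.3291) + (0.0400 + 0.5·0.2558²)·4.3332] / (0.2558·√4.3332)
   = [0.313849 + 0.315097] / 0.532482 = 1.181158
d₂ = d₁ − σ√T = 1.181158 − 0.532482 = 0.648676
N(d₁) = 0.881230,  N(d₂) = 0.741726,  e^(−rT) = 0.840862
E₀ = V₀·N(d₁) − D·e^(−rT)·N(d₂)
   = 242.7073·0.881230 − 177.3291·0.840862·0.741726 = 103.282728
B₀ = V₀ − E₀ = 242.7073 − 103.282728 = 139.424572

E0=103.2827 B0=139.4246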